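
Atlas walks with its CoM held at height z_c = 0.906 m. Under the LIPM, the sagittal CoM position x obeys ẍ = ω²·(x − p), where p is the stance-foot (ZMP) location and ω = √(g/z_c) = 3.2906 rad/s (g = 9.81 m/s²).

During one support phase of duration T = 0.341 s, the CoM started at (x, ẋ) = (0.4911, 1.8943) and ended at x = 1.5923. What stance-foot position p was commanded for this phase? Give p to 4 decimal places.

p = 0.0460

ωT = 3.2906·0.341 = 1.122095; cosh(ωT) = 1.698439, sinh(ωT) = 1.372842
x(T) = p + (x₀−p)·cosh(ωT) + (ẋ₀/ω)·sinh(ωT) ⇒ p·(1 − cosh) = x(T) − x₀·cosh − (ẋ₀/ω)·sinh
numerator   = 1.5923 − (0.4911)·1.698439 − (1.8943/3.2906)·1.372842 = -0.032107
denominator = 1 − 1.698439 = -0.698439
p = -0.032107 / -0.698439 = 0.0460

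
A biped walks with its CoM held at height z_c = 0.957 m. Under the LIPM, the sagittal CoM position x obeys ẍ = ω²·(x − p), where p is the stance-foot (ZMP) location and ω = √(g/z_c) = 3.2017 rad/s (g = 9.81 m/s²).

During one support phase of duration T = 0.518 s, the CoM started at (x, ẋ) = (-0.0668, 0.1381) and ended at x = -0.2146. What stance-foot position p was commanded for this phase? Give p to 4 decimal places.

p = 0.0825

ωT = 3.2017·0.518 = 1.658481; cosh(ωT) = 2.720877, sinh(ωT) = 2.530449
x(T) = p + (x₀−p)·cosh(ωT) + (ẋ₀/ω)·sinh(ωT) ⇒ p·(1 − cosh) = x(T) − x₀·cosh − (ẋ₀/ω)·sinh
numerator   = -0.2146 − (-0.0668)·2.720877 − (0.1381/3.2017)·2.530449 = -0.141992
denominator = 1 − 2.720877 = -1.720877
p = -0.141992 / -1.720877 = 0.0825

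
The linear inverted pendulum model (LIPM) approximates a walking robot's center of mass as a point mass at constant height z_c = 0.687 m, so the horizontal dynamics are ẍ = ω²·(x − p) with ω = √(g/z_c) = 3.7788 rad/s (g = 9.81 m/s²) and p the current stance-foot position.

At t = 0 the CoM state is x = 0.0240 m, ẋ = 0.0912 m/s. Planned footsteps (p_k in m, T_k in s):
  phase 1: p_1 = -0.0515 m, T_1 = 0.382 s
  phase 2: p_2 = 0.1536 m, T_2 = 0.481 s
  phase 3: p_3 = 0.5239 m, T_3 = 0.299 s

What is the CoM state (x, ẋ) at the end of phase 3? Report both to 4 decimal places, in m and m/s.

phase 1: p=-0.0515, T=0.382, ωT=1.443502, cosh=2.235800, sinh=1.999701; start (x,ẋ)=(0.024000, 0.091200) → end (x,ẋ)=(0.165565, 0.774418)
phase 2: p=0.1536, T=0.481, ωT=1.817603, cosh=3.159748, sinh=2.997333; start (x,ẋ)=(0.165565, 0.774418) → end (x,ẋ)=(0.805673, 2.582486)
phase 3: p=0.5239, T=0.299, ωT=1.129861, cosh=1.709152, sinh=1.386074; start (x,ẋ)=(0.805673, 2.582486) → end (x,ẋ)=(1.952756, 5.889703)

x = 1.9528, ẋ = 5.8897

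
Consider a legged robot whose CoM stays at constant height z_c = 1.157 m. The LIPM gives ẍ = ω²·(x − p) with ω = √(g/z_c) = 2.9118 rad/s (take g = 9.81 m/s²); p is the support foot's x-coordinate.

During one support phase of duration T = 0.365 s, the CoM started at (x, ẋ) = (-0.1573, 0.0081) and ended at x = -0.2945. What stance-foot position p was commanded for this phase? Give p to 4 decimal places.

p = 0.0697

ωT = 2.9118·0.365 = 1.062807; cosh(ωT) = 1.619985, sinh(ωT) = 1.274500
x(T) = p + (x₀−p)·cosh(ωT) + (ẋ₀/ω)·sinh(ωT) ⇒ p·(1 − cosh) = x(T) − x₀·cosh − (ẋ₀/ω)·sinh
numerator   = -0.2945 − (-0.1573)·1.619985 − (0.0081/2.9118)·1.274500 = -0.043222
denominator = 1 − 1.619985 = -0.619985
p = -0.043222 / -0.619985 = 0.0697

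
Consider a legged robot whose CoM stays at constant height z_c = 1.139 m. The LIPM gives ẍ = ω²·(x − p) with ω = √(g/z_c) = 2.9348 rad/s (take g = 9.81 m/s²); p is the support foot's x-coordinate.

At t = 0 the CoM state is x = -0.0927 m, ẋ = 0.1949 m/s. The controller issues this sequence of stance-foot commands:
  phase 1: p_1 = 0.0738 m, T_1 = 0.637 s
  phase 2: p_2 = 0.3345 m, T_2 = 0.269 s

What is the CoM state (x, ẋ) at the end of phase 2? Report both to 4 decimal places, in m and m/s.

x = -0.7346, ẋ = -2.7423

phase 1: p=0.0738, T=0.637, ωT=1.869468, cosh=3.319524, sinh=3.165319; start (x,ẋ)=(-0.092700, 0.194900) → end (x,ẋ)=(-0.268692, -0.899739)
phase 2: p=0.3345, T=0.269, ωT=0.789461, cosh=1.328149, sinh=0.874060; start (x,ẋ)=(-0.268692, -0.899739) → end (x,ẋ)=(-0.734595, -2.742291)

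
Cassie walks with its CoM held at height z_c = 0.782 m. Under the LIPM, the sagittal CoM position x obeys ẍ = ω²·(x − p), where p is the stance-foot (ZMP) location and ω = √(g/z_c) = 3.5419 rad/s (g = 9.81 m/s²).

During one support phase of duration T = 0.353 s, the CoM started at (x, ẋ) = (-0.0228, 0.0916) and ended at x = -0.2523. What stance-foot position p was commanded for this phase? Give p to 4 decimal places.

ωT = 3.5419·0.353 = 1.250291; cosh(ωT) = 1.888890, sinh(ωT) = 1.602468
x(T) = p + (x₀−p)·cosh(ωT) + (ẋ₀/ω)·sinh(ωT) ⇒ p·(1 − cosh) = x(T) − x₀·cosh − (ẋ₀/ω)·sinh
numerator   = -0.2523 − (-0.0228)·1.888890 − (0.0916/3.5419)·1.602468 = -0.250676
denominator = 1 − 1.888890 = -0.888890
p = -0.250676 / -0.888890 = 0.2820

p = 0.2820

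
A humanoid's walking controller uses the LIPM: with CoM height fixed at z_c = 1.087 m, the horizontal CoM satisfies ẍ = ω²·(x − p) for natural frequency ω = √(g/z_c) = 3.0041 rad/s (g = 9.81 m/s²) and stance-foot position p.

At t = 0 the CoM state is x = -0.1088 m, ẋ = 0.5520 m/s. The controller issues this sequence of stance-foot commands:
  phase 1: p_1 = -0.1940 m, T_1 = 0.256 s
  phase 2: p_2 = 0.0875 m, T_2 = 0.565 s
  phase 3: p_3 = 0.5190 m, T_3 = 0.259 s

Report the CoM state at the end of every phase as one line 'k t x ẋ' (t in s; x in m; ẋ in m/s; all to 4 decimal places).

1 0.2560 0.0733 0.9403
2 0.8210 0.8732 2.5403
3 1.0800 1.7123 4.2628

phase 1: p=-0.1940, T=0.256, ωT=0.769050, cosh=1.310584, sinh=0.847131; start (x,ẋ)=(-0.108800, 0.552000) → end (x,ẋ)=(0.073321, 0.940265)
phase 2: p=0.0875, T=0.565, ωT=1.697316, cosh=2.821226, sinh=2.638052; start (x,ẋ)=(0.073321, 0.940265) → end (x,ẋ)=(0.873192, 2.540332)
phase 3: p=0.5190, T=0.259, ωT=0.778062, cosh=1.318272, sinh=0.858977; start (x,ẋ)=(0.873192, 2.540332) → end (x,ẋ)=(1.712290, 4.262823)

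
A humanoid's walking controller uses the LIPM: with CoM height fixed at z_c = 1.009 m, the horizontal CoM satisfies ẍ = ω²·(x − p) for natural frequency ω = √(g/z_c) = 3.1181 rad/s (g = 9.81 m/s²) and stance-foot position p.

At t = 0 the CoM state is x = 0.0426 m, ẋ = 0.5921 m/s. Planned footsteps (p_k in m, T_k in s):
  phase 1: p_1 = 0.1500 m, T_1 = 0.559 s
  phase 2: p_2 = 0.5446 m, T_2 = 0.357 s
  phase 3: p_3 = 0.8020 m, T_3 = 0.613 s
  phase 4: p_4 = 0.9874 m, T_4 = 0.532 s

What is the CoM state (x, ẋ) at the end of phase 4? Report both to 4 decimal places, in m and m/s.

x = 0.0576, ẋ = -2.7537

phase 1: p=0.1500, T=0.559, ωT=1.743018, cosh=2.944777, sinh=2.769786; start (x,ẋ)=(0.042600, 0.592100) → end (x,ẋ)=(0.359689, 0.816046)
phase 2: p=0.5446, T=0.357, ωT=1.113162, cosh=1.686243, sinh=1.357724; start (x,ẋ)=(0.359689, 0.816046) → end (x,ẋ)=(0.588129, 0.593228)
phase 3: p=0.8020, T=0.613, ωT=1.911395, cosh=3.455196, sinh=3.307322; start (x,ẋ)=(0.588129, 0.593228) → end (x,ẋ)=(0.692261, -0.155842)
phase 4: p=0.9874, T=0.532, ωT=1.658829, cosh=2.721759, sinh=2.531398; start (x,ẋ)=(0.692261, -0.155842) → end (x,ẋ)=(0.057583, -2.753743)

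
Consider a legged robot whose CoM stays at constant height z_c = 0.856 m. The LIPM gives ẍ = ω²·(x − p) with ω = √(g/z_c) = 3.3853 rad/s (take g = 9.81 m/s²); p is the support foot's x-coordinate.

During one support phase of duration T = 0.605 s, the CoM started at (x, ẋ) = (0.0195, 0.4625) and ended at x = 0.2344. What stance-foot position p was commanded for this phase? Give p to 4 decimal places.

p = 0.1235

ωT = 3.3853·0.605 = 2.048106; cosh(ωT) = 3.941093, sinh(ωT) = 3.812114
x(T) = p + (x₀−p)·cosh(ωT) + (ẋ₀/ω)·sinh(ωT) ⇒ p·(1 − cosh) = x(T) − x₀·cosh − (ẋ₀/ω)·sinh
numerator   = 0.2344 − (0.0195)·3.941093 − (0.4625/3.3853)·3.812114 = -0.363263
denominator = 1 − 3.941093 = -2.941093
p = -0.363263 / -2.941093 = 0.1235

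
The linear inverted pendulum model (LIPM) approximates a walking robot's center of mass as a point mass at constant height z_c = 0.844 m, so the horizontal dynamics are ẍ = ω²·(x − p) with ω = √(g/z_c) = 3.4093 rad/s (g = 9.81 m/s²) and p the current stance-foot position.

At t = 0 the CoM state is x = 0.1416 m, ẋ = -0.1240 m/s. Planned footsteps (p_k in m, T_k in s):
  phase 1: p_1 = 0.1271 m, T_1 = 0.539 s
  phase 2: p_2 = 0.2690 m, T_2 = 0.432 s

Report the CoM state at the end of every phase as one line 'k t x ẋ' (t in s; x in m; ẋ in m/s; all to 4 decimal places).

1 0.5390 0.0625 -0.2480
2 0.9710 -0.3554 -2.0241

phase 1: p=0.1271, T=0.539, ωT=1.837613, cosh=3.220361, sinh=3.061164; start (x,ẋ)=(0.141600, -0.124000) → end (x,ẋ)=(0.062457, -0.247997)
phase 2: p=0.2690, T=0.432, ωT=1.472818, cosh=2.295393, sinh=2.066114; start (x,ẋ)=(0.062457, -0.247997) → end (x,ẋ)=(-0.355388, -2.024137)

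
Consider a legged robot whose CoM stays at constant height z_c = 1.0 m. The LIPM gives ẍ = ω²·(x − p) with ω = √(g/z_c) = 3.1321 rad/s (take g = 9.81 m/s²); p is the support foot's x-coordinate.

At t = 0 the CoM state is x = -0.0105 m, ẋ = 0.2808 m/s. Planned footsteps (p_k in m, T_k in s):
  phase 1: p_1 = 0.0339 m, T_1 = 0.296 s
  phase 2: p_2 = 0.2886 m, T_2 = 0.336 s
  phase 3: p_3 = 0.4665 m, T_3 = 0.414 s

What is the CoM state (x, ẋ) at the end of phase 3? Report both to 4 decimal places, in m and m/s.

x = -0.6329, ẋ = -3.1991

phase 1: p=0.0339, T=0.296, ωT=0.927102, cosh=1.461436, sinh=1.065737; start (x,ẋ)=(-0.010500, 0.280800) → end (x,ẋ)=(0.064558, 0.262164)
phase 2: p=0.2886, T=0.336, ωT=1.052386, cosh=1.606790, sinh=1.257686; start (x,ẋ)=(0.064558, 0.262164) → end (x,ẋ)=(0.033883, -0.461303)
phase 3: p=0.4665, T=0.414, ωT=1.296689, cosh=1.965302, sinh=1.691867; start (x,ẋ)=(0.033883, -0.461303) → end (x,ẋ)=(-0.632905, -3.199079)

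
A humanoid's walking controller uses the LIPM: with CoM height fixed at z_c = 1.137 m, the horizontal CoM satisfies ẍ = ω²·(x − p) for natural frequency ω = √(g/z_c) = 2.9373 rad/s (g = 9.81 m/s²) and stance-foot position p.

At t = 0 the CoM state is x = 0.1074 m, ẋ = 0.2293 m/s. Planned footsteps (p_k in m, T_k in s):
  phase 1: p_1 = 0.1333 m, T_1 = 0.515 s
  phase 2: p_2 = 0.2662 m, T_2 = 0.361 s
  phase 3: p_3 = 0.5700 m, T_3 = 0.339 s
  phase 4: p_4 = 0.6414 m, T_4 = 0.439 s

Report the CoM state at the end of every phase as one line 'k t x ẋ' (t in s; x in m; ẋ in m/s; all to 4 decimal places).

1 0.5150 0.2402 0.3814
2 0.8760 0.3892 0.5198
3 1.2150 0.4987 0.1788
4 1.6540 0.4648 -0.3541

phase 1: p=0.1333, T=0.515, ωT=1.512710, cosh=2.379662, sinh=2.159350; start (x,ẋ)=(0.107400, 0.229300) → end (x,ẋ)=(0.240236, 0.381382)
phase 2: p=0.2662, T=0.361, ωT=1.060365, cosh=1.616877, sinh=1.270548; start (x,ẋ)=(0.240236, 0.381382) → end (x,ẋ)=(0.389189, 0.519751)
phase 3: p=0.5700, T=0.339, ωT=0.995745, cosh=1.538094, sinh=1.168646; start (x,ẋ)=(0.389189, 0.519751) → end (x,ẋ)=(0.498686, 0.178762)
phase 4: p=0.6414, T=0.439, ωT=1.289475, cosh=1.953147, sinh=1.677732; start (x,ẋ)=(0.498686, 0.178762) → end (x,ẋ)=(0.464763, -0.354148)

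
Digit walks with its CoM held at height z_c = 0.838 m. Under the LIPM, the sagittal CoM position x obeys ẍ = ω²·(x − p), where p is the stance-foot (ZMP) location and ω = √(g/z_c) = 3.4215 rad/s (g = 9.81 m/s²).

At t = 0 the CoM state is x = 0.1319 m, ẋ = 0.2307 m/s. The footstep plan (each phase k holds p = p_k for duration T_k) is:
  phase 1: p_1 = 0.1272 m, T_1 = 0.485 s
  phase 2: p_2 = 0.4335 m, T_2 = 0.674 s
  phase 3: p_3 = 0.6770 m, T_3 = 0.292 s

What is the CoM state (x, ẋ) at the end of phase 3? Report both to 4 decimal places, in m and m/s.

phase 1: p=0.1272, T=0.485, ωT=1.659428, cosh=2.723274, sinh=2.533026; start (x,ẋ)=(0.131900, 0.230700) → end (x,ẋ)=(0.310793, 0.668993)
phase 2: p=0.4335, T=0.674, ωT=2.306091, cosh=5.067385, sinh=4.967735; start (x,ẋ)=(0.310793, 0.668993) → end (x,ẋ)=(0.783017, 1.304376)
phase 3: p=0.6770, T=0.292, ωT=0.999078, cosh=1.541998, sinh=1.173779; start (x,ẋ)=(0.783017, 1.304376) → end (x,ẋ)=(1.287958, 2.437120)

x = 1.2880, ẋ = 2.4371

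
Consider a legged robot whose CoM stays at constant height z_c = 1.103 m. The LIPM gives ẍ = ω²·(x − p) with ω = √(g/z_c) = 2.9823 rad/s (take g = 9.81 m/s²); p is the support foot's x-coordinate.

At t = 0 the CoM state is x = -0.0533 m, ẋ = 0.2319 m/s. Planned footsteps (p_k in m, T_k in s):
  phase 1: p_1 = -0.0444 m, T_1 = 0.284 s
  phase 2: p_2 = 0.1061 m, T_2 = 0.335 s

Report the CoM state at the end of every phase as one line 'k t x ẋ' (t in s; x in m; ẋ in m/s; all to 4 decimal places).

phase 1: p=-0.0444, T=0.284, ωT=0.846973, cosh=1.380643, sinh=0.951933; start (x,ẋ)=(-0.053300, 0.231900) → end (x,ẋ)=(0.017333, 0.294905)
phase 2: p=0.1061, T=0.335, ωT=0.999071, cosh=1.541989, sinh=1.173767; start (x,ẋ)=(0.017333, 0.294905) → end (x,ẋ)=(0.085291, 0.144010)

1 0.2840 0.0173 0.2949
2 0.6190 0.0853 0.1440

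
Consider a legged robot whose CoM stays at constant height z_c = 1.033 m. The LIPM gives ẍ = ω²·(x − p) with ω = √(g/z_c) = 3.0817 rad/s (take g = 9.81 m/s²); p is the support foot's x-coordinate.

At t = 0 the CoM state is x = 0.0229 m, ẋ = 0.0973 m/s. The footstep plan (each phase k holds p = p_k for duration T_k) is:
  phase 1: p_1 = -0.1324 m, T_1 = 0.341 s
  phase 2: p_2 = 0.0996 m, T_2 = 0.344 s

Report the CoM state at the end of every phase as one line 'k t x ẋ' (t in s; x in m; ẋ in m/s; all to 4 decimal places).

phase 1: p=-0.1324, T=0.341, ωT=1.050860, cosh=1.604873, sinh=1.255236; start (x,ẋ)=(0.022900, 0.097300) → end (x,ẋ)=(0.156469, 0.756895)
phase 2: p=0.0996, T=0.344, ωT=1.060105, cosh=1.616547, sinh=1.270127; start (x,ẋ)=(0.156469, 0.756895) → end (x,ẋ)=(0.503487, 1.446150)

1 0.3410 0.1565 0.7569
2 0.6850 0.5035 1.4461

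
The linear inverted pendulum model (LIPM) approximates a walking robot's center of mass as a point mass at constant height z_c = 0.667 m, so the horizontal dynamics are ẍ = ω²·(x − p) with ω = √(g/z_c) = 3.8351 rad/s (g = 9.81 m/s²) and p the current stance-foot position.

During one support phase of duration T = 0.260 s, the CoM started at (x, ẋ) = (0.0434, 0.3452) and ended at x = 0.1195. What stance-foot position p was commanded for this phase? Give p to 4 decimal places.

p = 0.0977

ωT = 3.8351·0.260 = 0.997126; cosh(ωT) = 1.539709, sinh(ωT) = 1.170771
x(T) = p + (x₀−p)·cosh(ωT) + (ẋ₀/ω)·sinh(ωT) ⇒ p·(1 − cosh) = x(T) − x₀·cosh − (ẋ₀/ω)·sinh
numerator   = 0.1195 − (0.0434)·1.539709 − (0.3452/3.8351)·1.170771 = -0.052705
denominator = 1 − 1.539709 = -0.539709
p = -0.052705 / -0.539709 = 0.0977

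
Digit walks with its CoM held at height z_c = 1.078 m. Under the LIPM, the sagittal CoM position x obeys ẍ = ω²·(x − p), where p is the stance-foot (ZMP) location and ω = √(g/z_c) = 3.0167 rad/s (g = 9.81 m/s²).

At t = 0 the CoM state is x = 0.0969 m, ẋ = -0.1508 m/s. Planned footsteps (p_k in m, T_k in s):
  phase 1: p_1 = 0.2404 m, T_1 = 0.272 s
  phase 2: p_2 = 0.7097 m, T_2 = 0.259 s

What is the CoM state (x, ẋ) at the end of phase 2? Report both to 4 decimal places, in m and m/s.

x = -0.3998, ẋ = -2.6420

phase 1: p=0.2404, T=0.272, ωT=0.820542, cosh=1.355962, sinh=0.915769; start (x,ẋ)=(0.096900, -0.150800) → end (x,ẋ)=(0.000042, -0.600912)
phase 2: p=0.7097, T=0.259, ωT=0.781325, cosh=1.321082, sinh=0.863283; start (x,ẋ)=(0.000042, -0.600912) → end (x,ẋ)=(-0.399779, -2.641994)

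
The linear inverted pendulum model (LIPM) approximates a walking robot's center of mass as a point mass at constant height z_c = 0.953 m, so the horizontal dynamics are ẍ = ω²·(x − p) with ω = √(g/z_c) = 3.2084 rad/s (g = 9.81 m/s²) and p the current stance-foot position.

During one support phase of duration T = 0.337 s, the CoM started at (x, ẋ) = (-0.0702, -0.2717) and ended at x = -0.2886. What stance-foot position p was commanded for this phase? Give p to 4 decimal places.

ωT = 3.2084·0.337 = 1.081231; cosh(ωT) = 1.643742, sinh(ωT) = 1.304564
x(T) = p + (x₀−p)·cosh(ωT) + (ẋ₀/ω)·sinh(ωT) ⇒ p·(1 − cosh) = x(T) − x₀·cosh − (ẋ₀/ω)·sinh
numerator   = -0.2886 − (-0.0702)·1.643742 − (-0.2717/3.2084)·1.304564 = -0.062734
denominator = 1 − 1.643742 = -0.643742
p = -0.062734 / -0.643742 = 0.0975

p = 0.0975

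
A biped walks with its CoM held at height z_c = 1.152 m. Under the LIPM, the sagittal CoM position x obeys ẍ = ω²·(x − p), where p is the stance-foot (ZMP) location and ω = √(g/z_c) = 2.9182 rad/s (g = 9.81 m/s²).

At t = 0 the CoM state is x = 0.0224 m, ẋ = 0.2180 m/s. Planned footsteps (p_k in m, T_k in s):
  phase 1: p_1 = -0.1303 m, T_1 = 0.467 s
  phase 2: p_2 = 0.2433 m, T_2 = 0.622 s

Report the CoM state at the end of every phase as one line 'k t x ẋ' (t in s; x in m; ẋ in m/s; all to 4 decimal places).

phase 1: p=-0.1303, T=0.467, ωT=1.362799, cosh=2.081529, sinh=1.825586; start (x,ẋ)=(0.022400, 0.218000) → end (x,ẋ)=(0.323927, 1.267271)
phase 2: p=0.2433, T=0.622, ωT=1.815120, cosh=3.152317, sinh=2.989499; start (x,ẋ)=(0.323927, 1.267271) → end (x,ẋ)=(1.795697, 4.698230)

1 0.4670 0.3239 1.2673
2 1.0890 1.7957 4.6982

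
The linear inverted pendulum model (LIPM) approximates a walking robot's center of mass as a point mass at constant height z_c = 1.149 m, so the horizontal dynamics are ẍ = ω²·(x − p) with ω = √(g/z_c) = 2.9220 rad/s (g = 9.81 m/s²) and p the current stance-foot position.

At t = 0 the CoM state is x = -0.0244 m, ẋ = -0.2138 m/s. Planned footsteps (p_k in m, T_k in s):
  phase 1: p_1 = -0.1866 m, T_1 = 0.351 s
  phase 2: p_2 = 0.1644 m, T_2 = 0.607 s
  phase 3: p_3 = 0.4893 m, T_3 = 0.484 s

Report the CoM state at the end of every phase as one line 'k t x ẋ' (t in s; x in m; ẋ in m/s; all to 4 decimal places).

phase 1: p=-0.1866, T=0.351, ωT=1.025622, cosh=1.573701, sinh=1.215128; start (x,ẋ)=(-0.024400, -0.213800) → end (x,ẋ)=(-0.020255, 0.239451)
phase 2: p=0.1644, T=0.607, ωT=1.773654, cosh=3.031028, sinh=2.861316; start (x,ẋ)=(-0.020255, 0.239451) → end (x,ẋ)=(-0.160818, -0.818079)
phase 3: p=0.4893, T=0.484, ωT=1.414248, cosh=2.178250, sinh=1.935142; start (x,ẋ)=(-0.160818, -0.818079) → end (x,ẋ)=(-1.468606, -5.458063)

1 0.3510 -0.0203 0.2395
2 0.9580 -0.1608 -0.8181
3 1.4420 -1.4686 -5.4581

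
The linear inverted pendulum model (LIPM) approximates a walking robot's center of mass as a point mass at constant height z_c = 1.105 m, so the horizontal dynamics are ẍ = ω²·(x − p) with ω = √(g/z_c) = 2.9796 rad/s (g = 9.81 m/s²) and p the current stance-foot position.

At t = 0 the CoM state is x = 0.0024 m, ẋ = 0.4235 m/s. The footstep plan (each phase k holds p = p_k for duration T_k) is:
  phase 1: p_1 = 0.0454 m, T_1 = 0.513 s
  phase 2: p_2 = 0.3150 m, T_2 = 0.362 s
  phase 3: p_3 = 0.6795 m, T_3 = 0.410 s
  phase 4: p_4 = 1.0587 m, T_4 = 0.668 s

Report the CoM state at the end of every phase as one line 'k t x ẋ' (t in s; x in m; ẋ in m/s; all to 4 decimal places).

phase 1: p=0.0454, T=0.513, ωT=1.528535, cosh=2.414134, sinh=2.197281; start (x,ẋ)=(0.002400, 0.423500) → end (x,ẋ)=(0.253899, 0.740864)
phase 2: p=0.3150, T=0.362, ωT=1.078615, cosh=1.640335, sinh=1.300269; start (x,ẋ)=(0.253899, 0.740864) → end (x,ẋ)=(0.538080, 0.978542)
phase 3: p=0.6795, T=0.410, ωT=1.221636, cosh=1.843741, sinh=1.548993; start (x,ẋ)=(0.538080, 0.978542) → end (x,ẋ)=(0.927468, 1.151468)
phase 4: p=1.0587, T=0.668, ωT=1.990373, cosh=3.727453, sinh=3.590809; start (x,ẋ)=(0.927468, 1.151468) → end (x,ẋ)=(1.957210, 2.887972)

1 0.5130 0.2539 0.7409
2 0.8750 0.5381 0.9785
3 1.2850 0.9275 1.1515
4 1.9530 1.9572 2.8880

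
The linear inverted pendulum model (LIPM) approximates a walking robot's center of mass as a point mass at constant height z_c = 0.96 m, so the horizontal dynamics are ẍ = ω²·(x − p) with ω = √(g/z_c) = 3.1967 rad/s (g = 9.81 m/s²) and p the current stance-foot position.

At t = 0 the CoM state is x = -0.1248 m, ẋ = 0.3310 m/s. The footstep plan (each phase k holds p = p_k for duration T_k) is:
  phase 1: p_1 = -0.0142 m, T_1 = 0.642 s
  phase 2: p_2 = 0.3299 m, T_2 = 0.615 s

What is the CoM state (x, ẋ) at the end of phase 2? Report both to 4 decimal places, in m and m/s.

phase 1: p=-0.0142, T=0.642, ωT=2.052281, cosh=3.957042, sinh=3.828601; start (x,ẋ)=(-0.124800, 0.331000) → end (x,ẋ)=(-0.055419, -0.043840)
phase 2: p=0.3299, T=0.615, ωT=1.965970, cosh=3.640930, sinh=3.500910; start (x,ẋ)=(-0.055419, -0.043840) → end (x,ẋ)=(-1.121032, -4.471864)

x = -1.1210, ẋ = -4.4719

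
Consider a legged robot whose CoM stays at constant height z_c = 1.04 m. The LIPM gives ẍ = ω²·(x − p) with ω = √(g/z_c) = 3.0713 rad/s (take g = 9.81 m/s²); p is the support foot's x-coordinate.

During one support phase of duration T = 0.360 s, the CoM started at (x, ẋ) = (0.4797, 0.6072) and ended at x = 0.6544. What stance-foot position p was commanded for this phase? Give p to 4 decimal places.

p = 0.6146

ωT = 3.0713·0.360 = 1.105668; cosh(ωT) = 1.676116, sinh(ωT) = 1.345126
x(T) = p + (x₀−p)·cosh(ωT) + (ẋ₀/ω)·sinh(ωT) ⇒ p·(1 − cosh) = x(T) − x₀·cosh − (ẋ₀/ω)·sinh
numerator   = 0.6544 − (0.4797)·1.676116 − (0.6072/3.0713)·1.345126 = -0.415566
denominator = 1 − 1.676116 = -0.676116
p = -0.415566 / -0.676116 = 0.6146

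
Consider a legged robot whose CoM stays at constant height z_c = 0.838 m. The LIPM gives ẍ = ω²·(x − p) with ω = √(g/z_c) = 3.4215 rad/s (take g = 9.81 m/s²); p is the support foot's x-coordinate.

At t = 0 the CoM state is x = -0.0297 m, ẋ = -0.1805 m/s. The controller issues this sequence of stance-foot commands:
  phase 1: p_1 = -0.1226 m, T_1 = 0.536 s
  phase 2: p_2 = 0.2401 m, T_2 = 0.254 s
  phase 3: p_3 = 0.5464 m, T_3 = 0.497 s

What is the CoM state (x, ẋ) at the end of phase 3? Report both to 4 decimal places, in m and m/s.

x = -1.0611, ẋ = -5.2198

phase 1: p=-0.1226, T=0.536, ωT=1.833924, cosh=3.209091, sinh=3.049306; start (x,ẋ)=(-0.029700, -0.180500) → end (x,ẋ)=(0.014660, 0.390003)
phase 2: p=0.2401, T=0.254, ωT=0.869061, cosh=1.402008, sinh=0.982663; start (x,ẋ)=(0.014660, 0.390003) → end (x,ẋ)=(0.036041, -0.211184)
phase 3: p=0.5464, T=0.497, ωT=1.700486, cosh=2.829600, sinh=2.647005; start (x,ẋ)=(0.036041, -0.211184) → end (x,ẋ)=(-1.061093, -5.219753)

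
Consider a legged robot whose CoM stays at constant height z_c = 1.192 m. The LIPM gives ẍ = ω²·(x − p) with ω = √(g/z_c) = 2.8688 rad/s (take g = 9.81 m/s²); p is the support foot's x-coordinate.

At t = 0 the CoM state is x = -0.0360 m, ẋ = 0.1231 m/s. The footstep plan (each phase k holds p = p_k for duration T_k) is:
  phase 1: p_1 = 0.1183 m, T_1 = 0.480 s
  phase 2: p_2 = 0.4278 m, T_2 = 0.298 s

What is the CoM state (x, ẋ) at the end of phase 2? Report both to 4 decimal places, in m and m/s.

x = -0.5314, ẋ = -2.3134

phase 1: p=0.1183, T=0.480, ωT=1.377024, cosh=2.107709, sinh=1.855381; start (x,ẋ)=(-0.036000, 0.123100) → end (x,ẋ)=(-0.127305, -0.561836)
phase 2: p=0.4278, T=0.298, ωT=0.854902, cosh=1.388235, sinh=0.962910; start (x,ẋ)=(-0.127305, -0.561836) → end (x,ẋ)=(-0.531396, -2.313381)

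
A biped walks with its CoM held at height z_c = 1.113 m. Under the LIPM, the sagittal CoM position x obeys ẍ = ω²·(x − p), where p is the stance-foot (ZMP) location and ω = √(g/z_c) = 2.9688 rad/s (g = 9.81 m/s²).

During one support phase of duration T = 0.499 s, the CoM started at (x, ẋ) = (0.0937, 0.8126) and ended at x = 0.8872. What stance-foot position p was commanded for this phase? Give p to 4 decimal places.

ωT = 2.9688·0.499 = 1.481431; cosh(ωT) = 2.313275, sinh(ωT) = 2.085963
x(T) = p + (x₀−p)·cosh(ωT) + (ẋ₀/ω)·sinh(ωT) ⇒ p·(1 − cosh) = x(T) − x₀·cosh − (ẋ₀/ω)·sinh
numerator   = 0.8872 − (0.0937)·2.313275 − (0.8126/2.9688)·2.085963 = 0.099490
denominator = 1 − 2.313275 = -1.313275
p = 0.099490 / -1.313275 = -0.0758

p = -0.0758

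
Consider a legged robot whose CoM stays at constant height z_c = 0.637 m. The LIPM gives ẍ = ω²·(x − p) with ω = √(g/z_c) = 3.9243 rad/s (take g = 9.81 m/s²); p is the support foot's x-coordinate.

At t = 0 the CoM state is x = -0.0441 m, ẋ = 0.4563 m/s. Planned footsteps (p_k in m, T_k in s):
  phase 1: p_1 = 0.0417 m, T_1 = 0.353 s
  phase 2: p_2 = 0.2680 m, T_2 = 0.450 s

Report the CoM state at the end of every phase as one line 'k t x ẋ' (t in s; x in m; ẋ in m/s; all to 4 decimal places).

1 0.3530 0.0773 0.3382
2 0.8030 -0.0612 -1.1062

phase 1: p=0.0417, T=0.353, ωT=1.385278, cosh=2.123095, sinh=1.872841; start (x,ẋ)=(-0.044100, 0.456300) → end (x,ẋ)=(0.077304, 0.338174)
phase 2: p=0.2680, T=0.450, ωT=1.765935, cosh=3.009032, sinh=2.838005; start (x,ẋ)=(0.077304, 0.338174) → end (x,ẋ)=(-0.061247, -1.106242)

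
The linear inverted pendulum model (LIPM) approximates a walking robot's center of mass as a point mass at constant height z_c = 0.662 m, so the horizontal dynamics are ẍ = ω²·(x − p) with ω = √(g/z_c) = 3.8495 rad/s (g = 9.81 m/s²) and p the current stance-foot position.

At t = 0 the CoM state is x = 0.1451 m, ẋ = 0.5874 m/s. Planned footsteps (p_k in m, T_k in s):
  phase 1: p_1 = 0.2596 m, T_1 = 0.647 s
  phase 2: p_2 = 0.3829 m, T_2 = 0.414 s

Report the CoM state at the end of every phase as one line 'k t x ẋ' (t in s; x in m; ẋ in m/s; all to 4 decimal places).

1 0.6470 0.4784 0.9274
2 1.0610 1.1960 3.2439

phase 1: p=0.2596, T=0.647, ωT=2.490626, cosh=6.075846, sinh=5.992988; start (x,ẋ)=(0.145100, 0.587400) → end (x,ẋ)=(0.478393, 0.927436)
phase 2: p=0.3829, T=0.414, ωT=1.593693, cosh=2.562533, sinh=2.359359; start (x,ẋ)=(0.478393, 0.927436) → end (x,ẋ)=(1.196030, 3.243888)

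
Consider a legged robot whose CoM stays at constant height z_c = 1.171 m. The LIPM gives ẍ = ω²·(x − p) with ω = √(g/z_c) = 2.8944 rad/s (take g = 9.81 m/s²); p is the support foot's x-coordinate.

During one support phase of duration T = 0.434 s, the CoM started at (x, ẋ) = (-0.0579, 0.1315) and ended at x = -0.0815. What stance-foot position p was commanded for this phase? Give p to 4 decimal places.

ωT = 2.8944·0.434 = 1.256170; cosh(ωT) = 1.898343, sinh(ωT) = 1.613600
x(T) = p + (x₀−p)·cosh(ωT) + (ẋ₀/ω)·sinh(ωT) ⇒ p·(1 − cosh) = x(T) − x₀·cosh − (ẋ₀/ω)·sinh
numerator   = -0.0815 − (-0.0579)·1.898343 − (0.1315/2.8944)·1.613600 = -0.044896
denominator = 1 − 1.898343 = -0.898343
p = -0.044896 / -0.898343 = 0.0500

p = 0.0500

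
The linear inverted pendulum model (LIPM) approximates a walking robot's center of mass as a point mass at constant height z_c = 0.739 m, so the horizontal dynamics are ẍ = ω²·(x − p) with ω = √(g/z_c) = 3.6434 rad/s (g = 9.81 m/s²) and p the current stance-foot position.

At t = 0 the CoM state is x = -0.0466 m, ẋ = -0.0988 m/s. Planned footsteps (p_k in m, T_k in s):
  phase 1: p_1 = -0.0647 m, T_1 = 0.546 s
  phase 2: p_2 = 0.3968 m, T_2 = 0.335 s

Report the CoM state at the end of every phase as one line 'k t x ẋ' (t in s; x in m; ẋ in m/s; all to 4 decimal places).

1 0.5460 -0.0946 -0.1314
2 0.8810 -0.5641 -3.0114

phase 1: p=-0.0647, T=0.546, ωT=1.989296, cosh=3.723590, sinh=3.586798; start (x,ẋ)=(-0.046600, -0.098800) → end (x,ẋ)=(-0.094568, -0.131357)
phase 2: p=0.3968, T=0.335, ωT=1.220539, cosh=1.842043, sinh=1.546971; start (x,ẋ)=(-0.094568, -0.131357) → end (x,ẋ)=(-0.564095, -3.011432)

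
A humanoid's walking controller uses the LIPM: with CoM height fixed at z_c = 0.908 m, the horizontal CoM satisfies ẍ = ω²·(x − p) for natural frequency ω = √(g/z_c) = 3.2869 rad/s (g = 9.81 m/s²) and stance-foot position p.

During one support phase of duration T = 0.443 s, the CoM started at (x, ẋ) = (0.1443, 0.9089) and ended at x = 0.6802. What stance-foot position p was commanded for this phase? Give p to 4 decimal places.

p = 0.1640

ωT = 3.2869·0.443 = 1.456097; cosh(ωT) = 2.261165, sinh(ωT) = 2.028020
x(T) = p + (x₀−p)·cosh(ωT) + (ẋ₀/ω)·sinh(ωT) ⇒ p·(1 − cosh) = x(T) − x₀·cosh − (ẋ₀/ω)·sinh
numerator   = 0.6802 − (0.1443)·2.261165 − (0.9089/3.2869)·2.028020 = -0.206878
denominator = 1 − 2.261165 = -1.261165
p = -0.206878 / -1.261165 = 0.1640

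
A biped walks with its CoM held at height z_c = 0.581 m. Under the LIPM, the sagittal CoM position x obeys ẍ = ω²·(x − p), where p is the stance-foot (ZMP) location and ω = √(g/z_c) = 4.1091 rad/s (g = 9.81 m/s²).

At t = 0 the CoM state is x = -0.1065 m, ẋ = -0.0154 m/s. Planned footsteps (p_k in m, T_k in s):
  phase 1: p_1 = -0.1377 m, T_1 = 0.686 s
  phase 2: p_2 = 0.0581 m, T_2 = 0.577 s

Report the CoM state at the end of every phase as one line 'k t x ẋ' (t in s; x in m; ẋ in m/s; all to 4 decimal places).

1 0.6860 0.0934 0.9409
2 1.2630 1.4637 5.8500

phase 1: p=-0.1377, T=0.686, ωT=2.818843, cosh=8.408560, sinh=8.348885; start (x,ẋ)=(-0.106500, -0.015400) → end (x,ẋ)=(0.093357, 0.940868)
phase 2: p=0.0581, T=0.577, ωT=2.370951, cosh=5.400480, sinh=5.307088; start (x,ẋ)=(0.093357, 0.940868) → end (x,ẋ)=(1.463680, 5.850006)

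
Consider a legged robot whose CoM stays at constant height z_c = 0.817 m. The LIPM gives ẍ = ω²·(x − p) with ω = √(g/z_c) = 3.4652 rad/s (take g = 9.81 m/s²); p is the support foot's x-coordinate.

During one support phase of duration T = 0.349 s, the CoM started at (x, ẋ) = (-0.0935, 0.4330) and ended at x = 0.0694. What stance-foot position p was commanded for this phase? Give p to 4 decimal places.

p = -0.0597

ωT = 3.4652·0.349 = 1.209355; cosh(ωT) = 1.824856, sinh(ωT) = 1.526466
x(T) = p + (x₀−p)·cosh(ωT) + (ẋ₀/ω)·sinh(ωT) ⇒ p·(1 − cosh) = x(T) − x₀·cosh − (ẋ₀/ω)·sinh
numerator   = 0.0694 − (-0.0935)·1.824856 − (0.4330/3.4652)·1.526466 = 0.049282
denominator = 1 − 1.824856 = -0.824856
p = 0.049282 / -0.824856 = -0.0597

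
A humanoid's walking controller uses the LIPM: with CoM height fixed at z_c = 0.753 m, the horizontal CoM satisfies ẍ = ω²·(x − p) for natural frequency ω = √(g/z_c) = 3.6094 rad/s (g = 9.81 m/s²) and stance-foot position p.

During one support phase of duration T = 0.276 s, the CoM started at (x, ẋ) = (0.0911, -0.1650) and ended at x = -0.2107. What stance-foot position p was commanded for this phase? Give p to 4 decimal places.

p = 0.5522

ωT = 3.6094·0.276 = 0.996194; cosh(ωT) = 1.538619, sinh(ωT) = 1.169337
x(T) = p + (x₀−p)·cosh(ωT) + (ẋ₀/ω)·sinh(ωT) ⇒ p·(1 − cosh) = x(T) − x₀·cosh − (ẋ₀/ω)·sinh
numerator   = -0.2107 − (0.0911)·1.538619 − (-0.1650/3.6094)·1.169337 = -0.297413
denominator = 1 − 1.538619 = -0.538619
p = -0.297413 / -0.538619 = 0.5522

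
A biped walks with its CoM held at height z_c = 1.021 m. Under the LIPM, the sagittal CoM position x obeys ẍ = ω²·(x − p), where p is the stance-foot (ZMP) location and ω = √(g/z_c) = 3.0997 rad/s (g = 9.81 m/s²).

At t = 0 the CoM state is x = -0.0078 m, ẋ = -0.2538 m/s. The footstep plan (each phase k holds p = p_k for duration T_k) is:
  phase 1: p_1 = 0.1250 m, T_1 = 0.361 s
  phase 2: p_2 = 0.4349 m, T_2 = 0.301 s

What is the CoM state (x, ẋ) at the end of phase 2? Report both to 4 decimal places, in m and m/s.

phase 1: p=0.1250, T=0.361, ωT=1.118992, cosh=1.694187, sinh=1.367578; start (x,ẋ)=(-0.007800, -0.253800) → end (x,ẋ)=(-0.211964, -0.992935)
phase 2: p=0.4349, T=0.301, ωT=0.933010, cosh=1.467758, sinh=1.074390; start (x,ẋ)=(-0.211964, -0.992935) → end (x,ẋ)=(-0.858702, -3.611631)

x = -0.8587, ẋ = -3.6116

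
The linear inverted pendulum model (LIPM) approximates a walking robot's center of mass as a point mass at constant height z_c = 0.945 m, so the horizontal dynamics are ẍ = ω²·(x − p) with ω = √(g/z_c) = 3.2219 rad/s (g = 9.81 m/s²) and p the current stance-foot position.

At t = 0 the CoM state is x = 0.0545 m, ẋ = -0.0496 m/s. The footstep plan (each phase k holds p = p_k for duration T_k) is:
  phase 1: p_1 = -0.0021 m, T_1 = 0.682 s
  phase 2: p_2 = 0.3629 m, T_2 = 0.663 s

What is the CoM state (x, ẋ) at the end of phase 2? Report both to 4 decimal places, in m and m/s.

phase 1: p=-0.0021, T=0.682, ωT=2.197336, cosh=4.556050, sinh=4.444951; start (x,ẋ)=(0.054500, -0.049600) → end (x,ẋ)=(0.187344, 0.584599)
phase 2: p=0.3629, T=0.663, ωT=2.136120, cosh=4.292317, sinh=4.174204; start (x,ẋ)=(0.187344, 0.584599) → end (x,ẋ)=(0.366749, 0.148255)

x = 0.3667, ẋ = 0.1483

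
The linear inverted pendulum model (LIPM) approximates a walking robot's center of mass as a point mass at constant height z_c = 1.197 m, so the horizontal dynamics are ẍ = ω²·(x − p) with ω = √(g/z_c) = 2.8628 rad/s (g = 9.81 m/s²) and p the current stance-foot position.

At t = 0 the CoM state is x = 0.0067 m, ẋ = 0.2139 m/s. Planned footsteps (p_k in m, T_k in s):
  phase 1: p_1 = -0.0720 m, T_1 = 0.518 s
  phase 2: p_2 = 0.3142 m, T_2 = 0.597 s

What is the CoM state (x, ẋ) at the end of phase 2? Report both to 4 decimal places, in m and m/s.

phase 1: p=-0.0720, T=0.518, ωT=1.482930, cosh=2.316405, sinh=2.089433; start (x,ẋ)=(0.006700, 0.213900) → end (x,ẋ)=(0.266417, 0.966233)
phase 2: p=0.3142, T=0.597, ωT=1.709092, cosh=2.852486, sinh=2.671456; start (x,ẋ)=(0.266417, 0.966233) → end (x,ẋ)=(1.079552, 2.390732)

x = 1.0796, ẋ = 2.3907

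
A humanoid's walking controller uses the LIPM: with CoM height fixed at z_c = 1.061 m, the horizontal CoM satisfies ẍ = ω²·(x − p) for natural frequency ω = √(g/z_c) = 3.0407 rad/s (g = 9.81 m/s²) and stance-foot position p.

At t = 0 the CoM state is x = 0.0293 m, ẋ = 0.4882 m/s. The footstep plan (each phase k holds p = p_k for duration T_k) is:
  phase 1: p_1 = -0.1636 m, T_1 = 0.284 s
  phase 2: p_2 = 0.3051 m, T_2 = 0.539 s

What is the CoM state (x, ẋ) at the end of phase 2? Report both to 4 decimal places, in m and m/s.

phase 1: p=-0.1636, T=0.284, ωT=0.863559, cosh=1.396622, sinh=0.974963; start (x,ẋ)=(0.029300, 0.488200) → end (x,ẋ)=(0.262344, 1.253697)
phase 2: p=0.3051, T=0.539, ωT=1.638937, cosh=2.671940, sinh=2.477754; start (x,ẋ)=(0.262344, 1.253697) → end (x,ẋ)=(1.212449, 3.027673)

x = 1.2124, ẋ = 3.0277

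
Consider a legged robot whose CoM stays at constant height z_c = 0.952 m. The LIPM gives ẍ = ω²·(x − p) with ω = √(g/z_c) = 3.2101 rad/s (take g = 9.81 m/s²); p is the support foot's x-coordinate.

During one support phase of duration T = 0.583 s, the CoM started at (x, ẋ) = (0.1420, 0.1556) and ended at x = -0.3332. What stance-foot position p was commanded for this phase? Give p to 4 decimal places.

p = 0.4124

ωT = 3.2101·0.583 = 1.871488; cosh(ωT) = 3.325927, sinh(ωT) = 3.172033
x(T) = p + (x₀−p)·cosh(ωT) + (ẋ₀/ω)·sinh(ωT) ⇒ p·(1 − cosh) = x(T) − x₀·cosh − (ẋ₀/ω)·sinh
numerator   = -0.3332 − (0.1420)·3.325927 − (0.1556/3.2101)·3.172033 = -0.959236
denominator = 1 − 3.325927 = -2.325927
p = -0.959236 / -2.325927 = 0.4124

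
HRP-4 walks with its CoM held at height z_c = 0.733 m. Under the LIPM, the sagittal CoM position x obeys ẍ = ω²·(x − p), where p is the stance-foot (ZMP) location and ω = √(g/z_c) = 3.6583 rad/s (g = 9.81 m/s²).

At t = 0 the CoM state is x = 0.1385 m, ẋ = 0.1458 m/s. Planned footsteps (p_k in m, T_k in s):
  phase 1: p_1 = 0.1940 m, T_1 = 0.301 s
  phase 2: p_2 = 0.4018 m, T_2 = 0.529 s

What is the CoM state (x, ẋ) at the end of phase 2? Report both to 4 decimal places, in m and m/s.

x = -0.4980, ẋ = -3.1653

phase 1: p=0.1940, T=0.301, ωT=1.101148, cosh=1.670053, sinh=1.337564; start (x,ẋ)=(0.138500, 0.145800) → end (x,ẋ)=(0.154620, -0.028079)
phase 2: p=0.4018, T=0.529, ωT=1.935241, cosh=3.535050, sinh=3.390661; start (x,ẋ)=(0.154620, -0.028079) → end (x,ẋ)=(-0.498019, -3.165295)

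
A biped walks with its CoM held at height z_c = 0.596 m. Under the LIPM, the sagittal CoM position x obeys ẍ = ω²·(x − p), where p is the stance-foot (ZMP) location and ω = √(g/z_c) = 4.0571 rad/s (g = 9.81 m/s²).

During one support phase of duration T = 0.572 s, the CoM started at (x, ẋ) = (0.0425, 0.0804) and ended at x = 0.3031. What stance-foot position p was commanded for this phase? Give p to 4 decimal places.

ωT = 4.0571·0.572 = 2.320661; cosh(ωT) = 5.140307, sinh(ωT) = 5.042098
x(T) = p + (x₀−p)·cosh(ωT) + (ẋ₀/ω)·sinh(ωT) ⇒ p·(1 − cosh) = x(T) − x₀·cosh − (ẋ₀/ω)·sinh
numerator   = 0.3031 − (0.0425)·5.140307 − (0.0804/4.0571)·5.042098 = -0.015283
denominator = 1 − 5.140307 = -4.140307
p = -0.015283 / -4.140307 = 0.0037

p = 0.0037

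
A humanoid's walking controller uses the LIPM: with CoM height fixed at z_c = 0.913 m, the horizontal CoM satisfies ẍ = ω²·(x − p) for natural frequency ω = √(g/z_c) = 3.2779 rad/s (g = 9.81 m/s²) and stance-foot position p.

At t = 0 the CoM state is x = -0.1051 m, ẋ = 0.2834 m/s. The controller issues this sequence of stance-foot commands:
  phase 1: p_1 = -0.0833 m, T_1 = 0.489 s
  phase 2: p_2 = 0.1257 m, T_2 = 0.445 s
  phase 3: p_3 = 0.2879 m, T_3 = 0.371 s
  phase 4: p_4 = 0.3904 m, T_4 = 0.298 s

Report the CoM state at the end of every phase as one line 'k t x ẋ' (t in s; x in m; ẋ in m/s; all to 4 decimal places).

1 0.4890 0.0664 0.5621
2 0.9340 0.3401 0.8786
3 1.3050 0.7961 1.8755
4 1.6030 1.6576 4.3593

phase 1: p=-0.0833, T=0.489, ωT=1.602893, cosh=2.584348, sinh=2.383035; start (x,ẋ)=(-0.105100, 0.283400) → end (x,ẋ)=(0.066393, 0.562117)
phase 2: p=0.1257, T=0.445, ωT=1.458665, cosh=2.266382, sinh=2.033835; start (x,ẋ)=(0.066393, 0.562117) → end (x,ẋ)=(0.340064, 0.878590)
phase 3: p=0.2879, T=0.371, ωT=1.216101, cosh=1.835195, sinh=1.538811; start (x,ẋ)=(0.340064, 0.878590) → end (x,ẋ)=(0.796086, 1.875503)
phase 4: p=0.3904, T=0.298, ωT=0.976814, cosh=1.516245, sinh=1.139736; start (x,ẋ)=(0.796086, 1.875503) → end (x,ẋ)=(1.657637, 4.359339)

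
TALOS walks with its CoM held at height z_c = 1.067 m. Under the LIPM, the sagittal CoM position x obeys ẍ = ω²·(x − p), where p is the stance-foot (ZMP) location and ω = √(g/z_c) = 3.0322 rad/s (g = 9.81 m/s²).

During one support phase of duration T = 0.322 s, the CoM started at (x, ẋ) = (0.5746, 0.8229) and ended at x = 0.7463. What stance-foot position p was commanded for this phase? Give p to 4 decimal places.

p = 0.8411

ωT = 3.0322·0.322 = 0.976368; cosh(ωT) = 1.515737, sinh(ωT) = 1.139060
x(T) = p + (x₀−p)·cosh(ωT) + (ẋ₀/ω)·sinh(ωT) ⇒ p·(1 − cosh) = x(T) − x₀·cosh − (ẋ₀/ω)·sinh
numerator   = 0.7463 − (0.5746)·1.515737 − (0.8229/3.0322)·1.139060 = -0.433769
denominator = 1 − 1.515737 = -0.515737
p = -0.433769 / -0.515737 = 0.8411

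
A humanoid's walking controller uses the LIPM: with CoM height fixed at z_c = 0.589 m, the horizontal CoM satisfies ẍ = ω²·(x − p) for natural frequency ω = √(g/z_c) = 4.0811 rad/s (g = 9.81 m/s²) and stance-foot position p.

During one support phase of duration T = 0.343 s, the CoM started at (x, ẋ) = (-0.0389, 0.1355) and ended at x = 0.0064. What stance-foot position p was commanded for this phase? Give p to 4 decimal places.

p = -0.0233

ωT = 4.0811·0.343 = 1.399817; cosh(ωT) = 2.150551, sinh(ωT) = 1.903909
x(T) = p + (x₀−p)·cosh(ωT) + (ẋ₀/ω)·sinh(ωT) ⇒ p·(1 − cosh) = x(T) − x₀·cosh − (ẋ₀/ω)·sinh
numerator   = 0.0064 − (-0.0389)·2.150551 − (0.1355/4.0811)·1.903909 = 0.026843
denominator = 1 − 2.150551 = -1.150551
p = 0.026843 / -1.150551 = -0.0233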